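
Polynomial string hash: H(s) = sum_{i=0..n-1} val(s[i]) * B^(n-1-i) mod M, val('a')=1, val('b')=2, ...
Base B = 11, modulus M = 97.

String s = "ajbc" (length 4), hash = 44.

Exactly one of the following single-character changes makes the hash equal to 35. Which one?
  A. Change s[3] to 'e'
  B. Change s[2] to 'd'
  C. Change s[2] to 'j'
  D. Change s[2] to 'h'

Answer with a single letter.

Answer: C

Derivation:
Option A: s[3]='c'->'e', delta=(5-3)*11^0 mod 97 = 2, hash=44+2 mod 97 = 46
Option B: s[2]='b'->'d', delta=(4-2)*11^1 mod 97 = 22, hash=44+22 mod 97 = 66
Option C: s[2]='b'->'j', delta=(10-2)*11^1 mod 97 = 88, hash=44+88 mod 97 = 35 <-- target
Option D: s[2]='b'->'h', delta=(8-2)*11^1 mod 97 = 66, hash=44+66 mod 97 = 13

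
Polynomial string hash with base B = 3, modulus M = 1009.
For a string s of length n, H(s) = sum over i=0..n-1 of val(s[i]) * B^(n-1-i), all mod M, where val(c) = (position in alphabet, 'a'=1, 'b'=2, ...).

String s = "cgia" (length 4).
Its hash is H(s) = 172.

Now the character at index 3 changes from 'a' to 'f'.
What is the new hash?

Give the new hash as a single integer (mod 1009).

val('a') = 1, val('f') = 6
Position k = 3, exponent = n-1-k = 0
B^0 mod M = 3^0 mod 1009 = 1
Delta = (6 - 1) * 1 mod 1009 = 5
New hash = (172 + 5) mod 1009 = 177

Answer: 177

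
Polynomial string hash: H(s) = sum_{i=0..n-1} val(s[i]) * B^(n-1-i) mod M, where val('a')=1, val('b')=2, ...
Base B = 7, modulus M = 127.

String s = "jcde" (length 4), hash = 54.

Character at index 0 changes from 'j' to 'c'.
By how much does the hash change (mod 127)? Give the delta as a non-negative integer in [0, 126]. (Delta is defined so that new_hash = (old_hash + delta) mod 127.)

Answer: 12

Derivation:
Delta formula: (val(new) - val(old)) * B^(n-1-k) mod M
  val('c') - val('j') = 3 - 10 = -7
  B^(n-1-k) = 7^3 mod 127 = 89
  Delta = -7 * 89 mod 127 = 12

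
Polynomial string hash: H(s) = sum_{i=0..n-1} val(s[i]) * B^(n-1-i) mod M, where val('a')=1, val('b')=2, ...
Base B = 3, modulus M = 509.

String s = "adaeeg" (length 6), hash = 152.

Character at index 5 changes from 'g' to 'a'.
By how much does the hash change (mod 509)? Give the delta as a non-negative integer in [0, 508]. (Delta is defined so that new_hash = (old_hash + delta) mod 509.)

Delta formula: (val(new) - val(old)) * B^(n-1-k) mod M
  val('a') - val('g') = 1 - 7 = -6
  B^(n-1-k) = 3^0 mod 509 = 1
  Delta = -6 * 1 mod 509 = 503

Answer: 503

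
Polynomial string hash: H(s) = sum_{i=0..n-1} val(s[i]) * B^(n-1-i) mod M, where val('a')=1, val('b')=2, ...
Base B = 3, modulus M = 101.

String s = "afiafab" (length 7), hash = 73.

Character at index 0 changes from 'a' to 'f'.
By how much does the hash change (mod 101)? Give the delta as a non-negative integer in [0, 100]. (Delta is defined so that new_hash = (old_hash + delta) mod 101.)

Answer: 9

Derivation:
Delta formula: (val(new) - val(old)) * B^(n-1-k) mod M
  val('f') - val('a') = 6 - 1 = 5
  B^(n-1-k) = 3^6 mod 101 = 22
  Delta = 5 * 22 mod 101 = 9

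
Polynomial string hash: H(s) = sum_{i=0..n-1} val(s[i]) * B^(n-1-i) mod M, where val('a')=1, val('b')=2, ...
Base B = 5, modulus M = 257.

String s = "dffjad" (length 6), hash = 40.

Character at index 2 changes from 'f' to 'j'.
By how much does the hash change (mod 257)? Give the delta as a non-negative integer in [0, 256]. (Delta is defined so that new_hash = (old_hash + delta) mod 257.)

Delta formula: (val(new) - val(old)) * B^(n-1-k) mod M
  val('j') - val('f') = 10 - 6 = 4
  B^(n-1-k) = 5^3 mod 257 = 125
  Delta = 4 * 125 mod 257 = 243

Answer: 243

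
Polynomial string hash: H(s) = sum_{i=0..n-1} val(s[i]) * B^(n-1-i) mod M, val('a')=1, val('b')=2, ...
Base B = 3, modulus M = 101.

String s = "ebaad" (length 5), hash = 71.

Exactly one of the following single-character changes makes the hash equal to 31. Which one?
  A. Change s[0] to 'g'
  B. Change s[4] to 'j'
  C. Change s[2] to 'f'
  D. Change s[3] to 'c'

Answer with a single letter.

Answer: A

Derivation:
Option A: s[0]='e'->'g', delta=(7-5)*3^4 mod 101 = 61, hash=71+61 mod 101 = 31 <-- target
Option B: s[4]='d'->'j', delta=(10-4)*3^0 mod 101 = 6, hash=71+6 mod 101 = 77
Option C: s[2]='a'->'f', delta=(6-1)*3^2 mod 101 = 45, hash=71+45 mod 101 = 15
Option D: s[3]='a'->'c', delta=(3-1)*3^1 mod 101 = 6, hash=71+6 mod 101 = 77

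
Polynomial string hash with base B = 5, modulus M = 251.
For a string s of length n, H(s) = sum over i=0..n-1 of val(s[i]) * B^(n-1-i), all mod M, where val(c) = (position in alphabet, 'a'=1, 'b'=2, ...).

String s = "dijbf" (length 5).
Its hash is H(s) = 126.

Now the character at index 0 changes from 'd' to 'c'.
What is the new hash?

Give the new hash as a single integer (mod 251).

val('d') = 4, val('c') = 3
Position k = 0, exponent = n-1-k = 4
B^4 mod M = 5^4 mod 251 = 123
Delta = (3 - 4) * 123 mod 251 = 128
New hash = (126 + 128) mod 251 = 3

Answer: 3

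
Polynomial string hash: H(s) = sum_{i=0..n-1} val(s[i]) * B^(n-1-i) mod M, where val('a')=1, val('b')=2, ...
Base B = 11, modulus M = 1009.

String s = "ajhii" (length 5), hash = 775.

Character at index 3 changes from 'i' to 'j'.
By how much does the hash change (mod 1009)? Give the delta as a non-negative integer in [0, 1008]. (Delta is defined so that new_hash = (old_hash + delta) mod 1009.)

Delta formula: (val(new) - val(old)) * B^(n-1-k) mod M
  val('j') - val('i') = 10 - 9 = 1
  B^(n-1-k) = 11^1 mod 1009 = 11
  Delta = 1 * 11 mod 1009 = 11

Answer: 11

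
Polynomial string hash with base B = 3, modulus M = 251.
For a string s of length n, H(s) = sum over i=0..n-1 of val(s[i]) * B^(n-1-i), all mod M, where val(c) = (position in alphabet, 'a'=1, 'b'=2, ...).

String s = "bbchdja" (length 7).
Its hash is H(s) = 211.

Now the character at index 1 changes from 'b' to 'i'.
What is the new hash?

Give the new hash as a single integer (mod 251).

Answer: 155

Derivation:
val('b') = 2, val('i') = 9
Position k = 1, exponent = n-1-k = 5
B^5 mod M = 3^5 mod 251 = 243
Delta = (9 - 2) * 243 mod 251 = 195
New hash = (211 + 195) mod 251 = 155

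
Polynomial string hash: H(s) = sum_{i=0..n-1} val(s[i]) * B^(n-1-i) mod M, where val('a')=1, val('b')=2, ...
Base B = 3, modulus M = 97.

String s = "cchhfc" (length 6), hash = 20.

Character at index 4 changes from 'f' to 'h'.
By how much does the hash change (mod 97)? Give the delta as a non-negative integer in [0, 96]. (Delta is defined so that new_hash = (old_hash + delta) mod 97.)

Answer: 6

Derivation:
Delta formula: (val(new) - val(old)) * B^(n-1-k) mod M
  val('h') - val('f') = 8 - 6 = 2
  B^(n-1-k) = 3^1 mod 97 = 3
  Delta = 2 * 3 mod 97 = 6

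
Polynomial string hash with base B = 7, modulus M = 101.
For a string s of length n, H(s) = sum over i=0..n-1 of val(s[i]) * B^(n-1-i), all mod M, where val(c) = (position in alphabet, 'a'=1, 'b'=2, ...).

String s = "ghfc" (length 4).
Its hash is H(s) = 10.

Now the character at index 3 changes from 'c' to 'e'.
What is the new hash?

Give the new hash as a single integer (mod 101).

Answer: 12

Derivation:
val('c') = 3, val('e') = 5
Position k = 3, exponent = n-1-k = 0
B^0 mod M = 7^0 mod 101 = 1
Delta = (5 - 3) * 1 mod 101 = 2
New hash = (10 + 2) mod 101 = 12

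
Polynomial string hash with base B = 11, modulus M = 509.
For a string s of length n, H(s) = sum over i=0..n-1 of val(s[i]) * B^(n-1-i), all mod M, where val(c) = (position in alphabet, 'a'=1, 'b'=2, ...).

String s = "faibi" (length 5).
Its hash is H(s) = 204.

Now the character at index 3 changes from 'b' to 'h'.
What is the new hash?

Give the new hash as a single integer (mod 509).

Answer: 270

Derivation:
val('b') = 2, val('h') = 8
Position k = 3, exponent = n-1-k = 1
B^1 mod M = 11^1 mod 509 = 11
Delta = (8 - 2) * 11 mod 509 = 66
New hash = (204 + 66) mod 509 = 270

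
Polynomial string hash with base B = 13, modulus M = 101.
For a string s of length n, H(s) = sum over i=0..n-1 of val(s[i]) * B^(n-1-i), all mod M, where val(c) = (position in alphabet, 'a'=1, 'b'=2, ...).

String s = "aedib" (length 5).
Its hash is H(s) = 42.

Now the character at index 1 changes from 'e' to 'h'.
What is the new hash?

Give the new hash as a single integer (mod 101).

val('e') = 5, val('h') = 8
Position k = 1, exponent = n-1-k = 3
B^3 mod M = 13^3 mod 101 = 76
Delta = (8 - 5) * 76 mod 101 = 26
New hash = (42 + 26) mod 101 = 68

Answer: 68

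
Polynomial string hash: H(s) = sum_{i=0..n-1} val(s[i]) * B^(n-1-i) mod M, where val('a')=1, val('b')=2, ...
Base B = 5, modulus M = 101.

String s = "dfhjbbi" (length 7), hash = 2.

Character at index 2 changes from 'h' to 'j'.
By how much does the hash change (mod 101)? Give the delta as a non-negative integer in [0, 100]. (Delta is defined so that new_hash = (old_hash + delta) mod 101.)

Delta formula: (val(new) - val(old)) * B^(n-1-k) mod M
  val('j') - val('h') = 10 - 8 = 2
  B^(n-1-k) = 5^4 mod 101 = 19
  Delta = 2 * 19 mod 101 = 38

Answer: 38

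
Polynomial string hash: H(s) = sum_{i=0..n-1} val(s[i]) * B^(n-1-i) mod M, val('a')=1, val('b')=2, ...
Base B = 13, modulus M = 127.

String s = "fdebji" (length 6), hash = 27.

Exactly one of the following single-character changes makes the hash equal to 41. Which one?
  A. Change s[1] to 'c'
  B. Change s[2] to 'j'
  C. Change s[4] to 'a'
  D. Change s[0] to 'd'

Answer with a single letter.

Answer: A

Derivation:
Option A: s[1]='d'->'c', delta=(3-4)*13^4 mod 127 = 14, hash=27+14 mod 127 = 41 <-- target
Option B: s[2]='e'->'j', delta=(10-5)*13^3 mod 127 = 63, hash=27+63 mod 127 = 90
Option C: s[4]='j'->'a', delta=(1-10)*13^1 mod 127 = 10, hash=27+10 mod 127 = 37
Option D: s[0]='f'->'d', delta=(4-6)*13^5 mod 127 = 110, hash=27+110 mod 127 = 10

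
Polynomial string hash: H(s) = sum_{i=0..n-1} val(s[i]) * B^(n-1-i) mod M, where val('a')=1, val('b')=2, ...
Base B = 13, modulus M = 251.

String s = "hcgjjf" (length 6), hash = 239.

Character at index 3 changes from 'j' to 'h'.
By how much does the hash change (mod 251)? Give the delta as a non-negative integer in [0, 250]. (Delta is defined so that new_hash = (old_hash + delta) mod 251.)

Delta formula: (val(new) - val(old)) * B^(n-1-k) mod M
  val('h') - val('j') = 8 - 10 = -2
  B^(n-1-k) = 13^2 mod 251 = 169
  Delta = -2 * 169 mod 251 = 164

Answer: 164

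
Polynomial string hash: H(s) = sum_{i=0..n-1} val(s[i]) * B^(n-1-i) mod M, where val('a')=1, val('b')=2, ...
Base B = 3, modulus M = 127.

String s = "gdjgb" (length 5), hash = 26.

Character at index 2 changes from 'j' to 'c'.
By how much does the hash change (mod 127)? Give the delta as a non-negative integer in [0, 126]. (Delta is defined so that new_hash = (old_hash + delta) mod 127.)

Delta formula: (val(new) - val(old)) * B^(n-1-k) mod M
  val('c') - val('j') = 3 - 10 = -7
  B^(n-1-k) = 3^2 mod 127 = 9
  Delta = -7 * 9 mod 127 = 64

Answer: 64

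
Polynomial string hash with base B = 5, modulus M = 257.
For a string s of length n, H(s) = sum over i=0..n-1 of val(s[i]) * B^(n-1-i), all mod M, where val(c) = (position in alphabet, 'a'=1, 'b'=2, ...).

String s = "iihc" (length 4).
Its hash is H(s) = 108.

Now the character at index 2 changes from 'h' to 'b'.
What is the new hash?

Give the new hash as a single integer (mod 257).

val('h') = 8, val('b') = 2
Position k = 2, exponent = n-1-k = 1
B^1 mod M = 5^1 mod 257 = 5
Delta = (2 - 8) * 5 mod 257 = 227
New hash = (108 + 227) mod 257 = 78

Answer: 78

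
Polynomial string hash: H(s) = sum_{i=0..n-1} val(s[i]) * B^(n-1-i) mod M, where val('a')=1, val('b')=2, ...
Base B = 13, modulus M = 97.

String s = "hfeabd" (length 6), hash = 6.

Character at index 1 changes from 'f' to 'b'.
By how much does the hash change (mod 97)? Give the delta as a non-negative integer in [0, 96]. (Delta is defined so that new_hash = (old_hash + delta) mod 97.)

Delta formula: (val(new) - val(old)) * B^(n-1-k) mod M
  val('b') - val('f') = 2 - 6 = -4
  B^(n-1-k) = 13^4 mod 97 = 43
  Delta = -4 * 43 mod 97 = 22

Answer: 22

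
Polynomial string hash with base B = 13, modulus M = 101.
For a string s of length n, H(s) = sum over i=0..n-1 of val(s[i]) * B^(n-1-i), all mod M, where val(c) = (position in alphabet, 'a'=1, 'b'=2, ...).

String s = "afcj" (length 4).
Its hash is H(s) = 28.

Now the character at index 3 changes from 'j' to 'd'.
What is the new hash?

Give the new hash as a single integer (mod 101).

val('j') = 10, val('d') = 4
Position k = 3, exponent = n-1-k = 0
B^0 mod M = 13^0 mod 101 = 1
Delta = (4 - 10) * 1 mod 101 = 95
New hash = (28 + 95) mod 101 = 22

Answer: 22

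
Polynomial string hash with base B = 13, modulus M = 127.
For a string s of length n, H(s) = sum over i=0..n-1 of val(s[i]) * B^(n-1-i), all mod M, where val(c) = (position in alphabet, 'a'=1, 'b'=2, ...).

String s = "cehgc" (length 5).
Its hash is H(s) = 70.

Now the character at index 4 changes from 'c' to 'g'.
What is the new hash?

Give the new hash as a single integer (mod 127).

Answer: 74

Derivation:
val('c') = 3, val('g') = 7
Position k = 4, exponent = n-1-k = 0
B^0 mod M = 13^0 mod 127 = 1
Delta = (7 - 3) * 1 mod 127 = 4
New hash = (70 + 4) mod 127 = 74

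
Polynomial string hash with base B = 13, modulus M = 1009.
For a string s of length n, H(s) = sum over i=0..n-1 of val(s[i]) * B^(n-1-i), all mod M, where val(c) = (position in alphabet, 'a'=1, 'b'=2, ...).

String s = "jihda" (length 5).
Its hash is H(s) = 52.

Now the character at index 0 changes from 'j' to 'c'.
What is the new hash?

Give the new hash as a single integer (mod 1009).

val('j') = 10, val('c') = 3
Position k = 0, exponent = n-1-k = 4
B^4 mod M = 13^4 mod 1009 = 309
Delta = (3 - 10) * 309 mod 1009 = 864
New hash = (52 + 864) mod 1009 = 916

Answer: 916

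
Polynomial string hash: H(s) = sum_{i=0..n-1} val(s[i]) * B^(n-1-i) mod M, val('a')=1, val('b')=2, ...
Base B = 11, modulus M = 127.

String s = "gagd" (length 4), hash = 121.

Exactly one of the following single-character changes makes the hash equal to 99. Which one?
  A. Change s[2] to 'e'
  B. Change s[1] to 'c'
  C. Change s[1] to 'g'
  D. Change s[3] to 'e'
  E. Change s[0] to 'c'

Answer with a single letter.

Option A: s[2]='g'->'e', delta=(5-7)*11^1 mod 127 = 105, hash=121+105 mod 127 = 99 <-- target
Option B: s[1]='a'->'c', delta=(3-1)*11^2 mod 127 = 115, hash=121+115 mod 127 = 109
Option C: s[1]='a'->'g', delta=(7-1)*11^2 mod 127 = 91, hash=121+91 mod 127 = 85
Option D: s[3]='d'->'e', delta=(5-4)*11^0 mod 127 = 1, hash=121+1 mod 127 = 122
Option E: s[0]='g'->'c', delta=(3-7)*11^3 mod 127 = 10, hash=121+10 mod 127 = 4

Answer: A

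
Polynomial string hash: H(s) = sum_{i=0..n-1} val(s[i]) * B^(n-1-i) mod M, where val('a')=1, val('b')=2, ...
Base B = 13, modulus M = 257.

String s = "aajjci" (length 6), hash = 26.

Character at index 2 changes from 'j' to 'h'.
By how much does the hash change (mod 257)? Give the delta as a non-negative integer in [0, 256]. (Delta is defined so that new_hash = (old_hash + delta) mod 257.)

Delta formula: (val(new) - val(old)) * B^(n-1-k) mod M
  val('h') - val('j') = 8 - 10 = -2
  B^(n-1-k) = 13^3 mod 257 = 141
  Delta = -2 * 141 mod 257 = 232

Answer: 232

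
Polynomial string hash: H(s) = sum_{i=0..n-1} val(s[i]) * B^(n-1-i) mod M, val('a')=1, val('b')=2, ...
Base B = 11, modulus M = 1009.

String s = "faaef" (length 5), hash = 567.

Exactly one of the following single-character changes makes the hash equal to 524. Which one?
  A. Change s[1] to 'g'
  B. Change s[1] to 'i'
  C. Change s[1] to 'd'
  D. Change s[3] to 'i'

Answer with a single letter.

Answer: C

Derivation:
Option A: s[1]='a'->'g', delta=(7-1)*11^3 mod 1009 = 923, hash=567+923 mod 1009 = 481
Option B: s[1]='a'->'i', delta=(9-1)*11^3 mod 1009 = 558, hash=567+558 mod 1009 = 116
Option C: s[1]='a'->'d', delta=(4-1)*11^3 mod 1009 = 966, hash=567+966 mod 1009 = 524 <-- target
Option D: s[3]='e'->'i', delta=(9-5)*11^1 mod 1009 = 44, hash=567+44 mod 1009 = 611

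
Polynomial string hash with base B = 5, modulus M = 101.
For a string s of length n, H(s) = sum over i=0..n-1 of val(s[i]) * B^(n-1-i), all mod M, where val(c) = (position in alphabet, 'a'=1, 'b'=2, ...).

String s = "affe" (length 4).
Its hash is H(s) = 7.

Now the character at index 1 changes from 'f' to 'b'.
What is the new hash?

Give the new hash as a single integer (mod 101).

Answer: 8

Derivation:
val('f') = 6, val('b') = 2
Position k = 1, exponent = n-1-k = 2
B^2 mod M = 5^2 mod 101 = 25
Delta = (2 - 6) * 25 mod 101 = 1
New hash = (7 + 1) mod 101 = 8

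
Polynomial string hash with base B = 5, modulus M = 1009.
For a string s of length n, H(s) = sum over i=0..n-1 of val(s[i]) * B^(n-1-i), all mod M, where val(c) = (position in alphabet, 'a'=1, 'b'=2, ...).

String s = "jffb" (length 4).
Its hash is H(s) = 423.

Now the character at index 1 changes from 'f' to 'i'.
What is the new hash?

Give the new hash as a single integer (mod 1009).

val('f') = 6, val('i') = 9
Position k = 1, exponent = n-1-k = 2
B^2 mod M = 5^2 mod 1009 = 25
Delta = (9 - 6) * 25 mod 1009 = 75
New hash = (423 + 75) mod 1009 = 498

Answer: 498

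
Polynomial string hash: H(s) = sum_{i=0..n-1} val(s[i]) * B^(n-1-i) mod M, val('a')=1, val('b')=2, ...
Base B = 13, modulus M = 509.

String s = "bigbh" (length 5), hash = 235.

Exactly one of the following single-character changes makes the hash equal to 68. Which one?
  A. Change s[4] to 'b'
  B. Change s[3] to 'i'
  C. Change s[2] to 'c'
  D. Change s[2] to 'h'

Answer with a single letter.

Answer: C

Derivation:
Option A: s[4]='h'->'b', delta=(2-8)*13^0 mod 509 = 503, hash=235+503 mod 509 = 229
Option B: s[3]='b'->'i', delta=(9-2)*13^1 mod 509 = 91, hash=235+91 mod 509 = 326
Option C: s[2]='g'->'c', delta=(3-7)*13^2 mod 509 = 342, hash=235+342 mod 509 = 68 <-- target
Option D: s[2]='g'->'h', delta=(8-7)*13^2 mod 509 = 169, hash=235+169 mod 509 = 404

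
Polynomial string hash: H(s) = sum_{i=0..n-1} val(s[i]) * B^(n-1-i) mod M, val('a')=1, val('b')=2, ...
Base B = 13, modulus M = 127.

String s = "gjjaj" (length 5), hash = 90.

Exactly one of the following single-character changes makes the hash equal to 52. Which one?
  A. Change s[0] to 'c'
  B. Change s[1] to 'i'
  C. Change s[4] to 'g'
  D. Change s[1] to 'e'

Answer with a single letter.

Answer: B

Derivation:
Option A: s[0]='g'->'c', delta=(3-7)*13^4 mod 127 = 56, hash=90+56 mod 127 = 19
Option B: s[1]='j'->'i', delta=(9-10)*13^3 mod 127 = 89, hash=90+89 mod 127 = 52 <-- target
Option C: s[4]='j'->'g', delta=(7-10)*13^0 mod 127 = 124, hash=90+124 mod 127 = 87
Option D: s[1]='j'->'e', delta=(5-10)*13^3 mod 127 = 64, hash=90+64 mod 127 = 27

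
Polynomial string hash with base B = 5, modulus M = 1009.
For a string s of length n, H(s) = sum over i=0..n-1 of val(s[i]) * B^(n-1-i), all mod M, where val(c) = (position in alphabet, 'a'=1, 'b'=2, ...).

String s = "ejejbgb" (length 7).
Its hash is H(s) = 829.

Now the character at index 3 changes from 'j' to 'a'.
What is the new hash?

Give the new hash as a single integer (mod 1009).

val('j') = 10, val('a') = 1
Position k = 3, exponent = n-1-k = 3
B^3 mod M = 5^3 mod 1009 = 125
Delta = (1 - 10) * 125 mod 1009 = 893
New hash = (829 + 893) mod 1009 = 713

Answer: 713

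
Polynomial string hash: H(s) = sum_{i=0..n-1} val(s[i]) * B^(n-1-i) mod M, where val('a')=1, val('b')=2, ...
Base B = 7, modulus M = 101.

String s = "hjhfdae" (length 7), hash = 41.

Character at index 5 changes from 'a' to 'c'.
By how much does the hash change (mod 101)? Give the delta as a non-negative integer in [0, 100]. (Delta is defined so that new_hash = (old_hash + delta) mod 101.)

Answer: 14

Derivation:
Delta formula: (val(new) - val(old)) * B^(n-1-k) mod M
  val('c') - val('a') = 3 - 1 = 2
  B^(n-1-k) = 7^1 mod 101 = 7
  Delta = 2 * 7 mod 101 = 14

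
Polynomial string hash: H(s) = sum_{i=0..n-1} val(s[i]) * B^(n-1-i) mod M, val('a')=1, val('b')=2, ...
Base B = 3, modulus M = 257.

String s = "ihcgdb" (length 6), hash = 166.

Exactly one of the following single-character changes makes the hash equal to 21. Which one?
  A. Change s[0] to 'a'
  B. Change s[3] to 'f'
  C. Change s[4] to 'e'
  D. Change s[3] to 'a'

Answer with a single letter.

Option A: s[0]='i'->'a', delta=(1-9)*3^5 mod 257 = 112, hash=166+112 mod 257 = 21 <-- target
Option B: s[3]='g'->'f', delta=(6-7)*3^2 mod 257 = 248, hash=166+248 mod 257 = 157
Option C: s[4]='d'->'e', delta=(5-4)*3^1 mod 257 = 3, hash=166+3 mod 257 = 169
Option D: s[3]='g'->'a', delta=(1-7)*3^2 mod 257 = 203, hash=166+203 mod 257 = 112

Answer: A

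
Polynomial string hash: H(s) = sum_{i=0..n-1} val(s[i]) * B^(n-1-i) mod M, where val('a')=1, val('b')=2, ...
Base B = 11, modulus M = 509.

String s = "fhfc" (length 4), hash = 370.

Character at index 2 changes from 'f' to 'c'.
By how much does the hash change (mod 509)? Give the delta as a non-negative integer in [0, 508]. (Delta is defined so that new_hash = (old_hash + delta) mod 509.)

Delta formula: (val(new) - val(old)) * B^(n-1-k) mod M
  val('c') - val('f') = 3 - 6 = -3
  B^(n-1-k) = 11^1 mod 509 = 11
  Delta = -3 * 11 mod 509 = 476

Answer: 476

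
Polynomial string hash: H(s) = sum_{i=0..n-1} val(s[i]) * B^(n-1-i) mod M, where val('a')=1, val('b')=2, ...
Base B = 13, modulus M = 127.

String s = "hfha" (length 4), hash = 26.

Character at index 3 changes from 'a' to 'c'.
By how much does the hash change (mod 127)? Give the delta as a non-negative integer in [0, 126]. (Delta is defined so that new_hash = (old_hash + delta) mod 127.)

Delta formula: (val(new) - val(old)) * B^(n-1-k) mod M
  val('c') - val('a') = 3 - 1 = 2
  B^(n-1-k) = 13^0 mod 127 = 1
  Delta = 2 * 1 mod 127 = 2

Answer: 2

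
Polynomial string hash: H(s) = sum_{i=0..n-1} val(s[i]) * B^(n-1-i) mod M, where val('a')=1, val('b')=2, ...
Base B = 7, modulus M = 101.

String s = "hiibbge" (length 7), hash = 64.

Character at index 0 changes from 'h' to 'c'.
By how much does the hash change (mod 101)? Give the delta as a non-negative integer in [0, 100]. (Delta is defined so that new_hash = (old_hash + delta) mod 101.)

Delta formula: (val(new) - val(old)) * B^(n-1-k) mod M
  val('c') - val('h') = 3 - 8 = -5
  B^(n-1-k) = 7^6 mod 101 = 85
  Delta = -5 * 85 mod 101 = 80

Answer: 80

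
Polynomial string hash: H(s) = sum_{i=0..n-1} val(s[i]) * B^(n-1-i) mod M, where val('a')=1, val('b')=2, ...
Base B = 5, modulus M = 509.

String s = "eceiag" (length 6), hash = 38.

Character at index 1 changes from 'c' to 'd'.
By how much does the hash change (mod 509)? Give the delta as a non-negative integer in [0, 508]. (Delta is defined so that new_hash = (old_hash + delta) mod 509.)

Delta formula: (val(new) - val(old)) * B^(n-1-k) mod M
  val('d') - val('c') = 4 - 3 = 1
  B^(n-1-k) = 5^4 mod 509 = 116
  Delta = 1 * 116 mod 509 = 116

Answer: 116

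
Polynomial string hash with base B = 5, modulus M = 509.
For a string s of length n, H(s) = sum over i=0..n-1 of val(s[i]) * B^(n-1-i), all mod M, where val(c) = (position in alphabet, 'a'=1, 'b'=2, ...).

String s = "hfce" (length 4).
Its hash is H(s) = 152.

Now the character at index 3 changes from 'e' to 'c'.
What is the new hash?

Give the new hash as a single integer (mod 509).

Answer: 150

Derivation:
val('e') = 5, val('c') = 3
Position k = 3, exponent = n-1-k = 0
B^0 mod M = 5^0 mod 509 = 1
Delta = (3 - 5) * 1 mod 509 = 507
New hash = (152 + 507) mod 509 = 150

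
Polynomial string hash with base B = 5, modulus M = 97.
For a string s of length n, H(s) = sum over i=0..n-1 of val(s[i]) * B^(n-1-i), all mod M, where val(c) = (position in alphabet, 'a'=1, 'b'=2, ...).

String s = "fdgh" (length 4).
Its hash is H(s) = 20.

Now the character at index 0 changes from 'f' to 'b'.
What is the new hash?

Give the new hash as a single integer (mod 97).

val('f') = 6, val('b') = 2
Position k = 0, exponent = n-1-k = 3
B^3 mod M = 5^3 mod 97 = 28
Delta = (2 - 6) * 28 mod 97 = 82
New hash = (20 + 82) mod 97 = 5

Answer: 5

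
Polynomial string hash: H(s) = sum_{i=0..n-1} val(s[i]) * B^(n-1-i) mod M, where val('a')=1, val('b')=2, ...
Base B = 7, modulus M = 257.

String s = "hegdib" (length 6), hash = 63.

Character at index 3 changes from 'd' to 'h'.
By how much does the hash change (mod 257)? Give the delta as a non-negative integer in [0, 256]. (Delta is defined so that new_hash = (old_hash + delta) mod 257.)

Answer: 196

Derivation:
Delta formula: (val(new) - val(old)) * B^(n-1-k) mod M
  val('h') - val('d') = 8 - 4 = 4
  B^(n-1-k) = 7^2 mod 257 = 49
  Delta = 4 * 49 mod 257 = 196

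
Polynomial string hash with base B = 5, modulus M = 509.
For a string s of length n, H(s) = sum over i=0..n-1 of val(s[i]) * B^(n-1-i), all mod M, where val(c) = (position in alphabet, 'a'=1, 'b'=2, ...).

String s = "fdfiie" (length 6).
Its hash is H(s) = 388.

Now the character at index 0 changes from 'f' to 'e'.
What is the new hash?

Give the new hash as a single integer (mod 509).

val('f') = 6, val('e') = 5
Position k = 0, exponent = n-1-k = 5
B^5 mod M = 5^5 mod 509 = 71
Delta = (5 - 6) * 71 mod 509 = 438
New hash = (388 + 438) mod 509 = 317

Answer: 317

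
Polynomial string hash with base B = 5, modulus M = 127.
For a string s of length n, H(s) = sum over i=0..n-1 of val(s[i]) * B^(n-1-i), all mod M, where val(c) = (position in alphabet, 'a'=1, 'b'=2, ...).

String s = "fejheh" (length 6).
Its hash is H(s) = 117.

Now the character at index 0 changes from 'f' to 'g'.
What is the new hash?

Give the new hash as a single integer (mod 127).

Answer: 67

Derivation:
val('f') = 6, val('g') = 7
Position k = 0, exponent = n-1-k = 5
B^5 mod M = 5^5 mod 127 = 77
Delta = (7 - 6) * 77 mod 127 = 77
New hash = (117 + 77) mod 127 = 67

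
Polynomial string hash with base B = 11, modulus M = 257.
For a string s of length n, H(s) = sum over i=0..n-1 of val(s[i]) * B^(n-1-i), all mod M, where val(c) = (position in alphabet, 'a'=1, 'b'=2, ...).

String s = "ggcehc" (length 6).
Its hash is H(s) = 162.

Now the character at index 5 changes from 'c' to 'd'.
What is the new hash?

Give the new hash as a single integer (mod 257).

val('c') = 3, val('d') = 4
Position k = 5, exponent = n-1-k = 0
B^0 mod M = 11^0 mod 257 = 1
Delta = (4 - 3) * 1 mod 257 = 1
New hash = (162 + 1) mod 257 = 163

Answer: 163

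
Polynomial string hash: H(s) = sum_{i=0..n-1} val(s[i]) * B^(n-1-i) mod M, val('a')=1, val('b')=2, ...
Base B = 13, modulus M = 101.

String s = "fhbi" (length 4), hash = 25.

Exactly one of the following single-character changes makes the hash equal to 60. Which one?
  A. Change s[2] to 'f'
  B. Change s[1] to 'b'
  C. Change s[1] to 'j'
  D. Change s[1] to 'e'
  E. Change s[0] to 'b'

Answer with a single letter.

Option A: s[2]='b'->'f', delta=(6-2)*13^1 mod 101 = 52, hash=25+52 mod 101 = 77
Option B: s[1]='h'->'b', delta=(2-8)*13^2 mod 101 = 97, hash=25+97 mod 101 = 21
Option C: s[1]='h'->'j', delta=(10-8)*13^2 mod 101 = 35, hash=25+35 mod 101 = 60 <-- target
Option D: s[1]='h'->'e', delta=(5-8)*13^2 mod 101 = 99, hash=25+99 mod 101 = 23
Option E: s[0]='f'->'b', delta=(2-6)*13^3 mod 101 = 100, hash=25+100 mod 101 = 24

Answer: C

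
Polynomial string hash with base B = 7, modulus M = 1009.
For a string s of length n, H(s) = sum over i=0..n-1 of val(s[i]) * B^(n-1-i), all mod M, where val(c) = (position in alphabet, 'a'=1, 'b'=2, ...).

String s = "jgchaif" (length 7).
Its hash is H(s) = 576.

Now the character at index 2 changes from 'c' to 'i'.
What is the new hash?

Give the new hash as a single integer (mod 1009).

Answer: 856

Derivation:
val('c') = 3, val('i') = 9
Position k = 2, exponent = n-1-k = 4
B^4 mod M = 7^4 mod 1009 = 383
Delta = (9 - 3) * 383 mod 1009 = 280
New hash = (576 + 280) mod 1009 = 856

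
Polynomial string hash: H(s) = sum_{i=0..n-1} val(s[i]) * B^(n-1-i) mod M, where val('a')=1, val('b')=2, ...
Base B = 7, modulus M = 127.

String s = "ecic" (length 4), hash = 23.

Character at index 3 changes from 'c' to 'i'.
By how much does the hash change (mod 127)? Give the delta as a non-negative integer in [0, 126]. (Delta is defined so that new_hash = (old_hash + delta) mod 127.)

Answer: 6

Derivation:
Delta formula: (val(new) - val(old)) * B^(n-1-k) mod M
  val('i') - val('c') = 9 - 3 = 6
  B^(n-1-k) = 7^0 mod 127 = 1
  Delta = 6 * 1 mod 127 = 6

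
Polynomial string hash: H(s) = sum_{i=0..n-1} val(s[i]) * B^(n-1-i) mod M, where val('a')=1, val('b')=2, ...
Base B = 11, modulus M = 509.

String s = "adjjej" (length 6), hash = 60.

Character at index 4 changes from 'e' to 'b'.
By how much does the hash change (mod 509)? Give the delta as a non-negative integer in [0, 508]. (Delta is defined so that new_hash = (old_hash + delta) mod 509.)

Delta formula: (val(new) - val(old)) * B^(n-1-k) mod M
  val('b') - val('e') = 2 - 5 = -3
  B^(n-1-k) = 11^1 mod 509 = 11
  Delta = -3 * 11 mod 509 = 476

Answer: 476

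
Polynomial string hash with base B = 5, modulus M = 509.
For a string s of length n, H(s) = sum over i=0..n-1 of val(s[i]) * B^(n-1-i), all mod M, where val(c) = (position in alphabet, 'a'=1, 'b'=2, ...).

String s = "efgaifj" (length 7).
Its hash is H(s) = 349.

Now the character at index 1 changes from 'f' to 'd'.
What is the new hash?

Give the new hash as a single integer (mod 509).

Answer: 207

Derivation:
val('f') = 6, val('d') = 4
Position k = 1, exponent = n-1-k = 5
B^5 mod M = 5^5 mod 509 = 71
Delta = (4 - 6) * 71 mod 509 = 367
New hash = (349 + 367) mod 509 = 207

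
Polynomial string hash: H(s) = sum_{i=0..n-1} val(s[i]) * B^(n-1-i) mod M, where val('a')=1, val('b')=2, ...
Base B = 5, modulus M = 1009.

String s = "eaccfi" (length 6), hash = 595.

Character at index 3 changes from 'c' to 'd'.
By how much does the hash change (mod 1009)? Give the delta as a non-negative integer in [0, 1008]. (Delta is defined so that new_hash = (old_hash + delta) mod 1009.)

Answer: 25

Derivation:
Delta formula: (val(new) - val(old)) * B^(n-1-k) mod M
  val('d') - val('c') = 4 - 3 = 1
  B^(n-1-k) = 5^2 mod 1009 = 25
  Delta = 1 * 25 mod 1009 = 25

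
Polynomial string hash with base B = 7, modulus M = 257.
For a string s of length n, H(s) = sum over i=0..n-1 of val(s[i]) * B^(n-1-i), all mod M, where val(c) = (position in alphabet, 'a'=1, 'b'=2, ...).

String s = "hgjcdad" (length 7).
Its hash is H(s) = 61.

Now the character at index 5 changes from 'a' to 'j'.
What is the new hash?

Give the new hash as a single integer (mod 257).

val('a') = 1, val('j') = 10
Position k = 5, exponent = n-1-k = 1
B^1 mod M = 7^1 mod 257 = 7
Delta = (10 - 1) * 7 mod 257 = 63
New hash = (61 + 63) mod 257 = 124

Answer: 124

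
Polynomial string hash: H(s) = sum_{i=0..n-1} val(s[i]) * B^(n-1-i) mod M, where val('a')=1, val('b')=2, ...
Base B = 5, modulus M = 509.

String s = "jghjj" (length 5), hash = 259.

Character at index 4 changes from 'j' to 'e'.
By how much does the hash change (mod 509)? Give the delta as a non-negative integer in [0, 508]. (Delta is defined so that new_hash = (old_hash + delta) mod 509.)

Delta formula: (val(new) - val(old)) * B^(n-1-k) mod M
  val('e') - val('j') = 5 - 10 = -5
  B^(n-1-k) = 5^0 mod 509 = 1
  Delta = -5 * 1 mod 509 = 504

Answer: 504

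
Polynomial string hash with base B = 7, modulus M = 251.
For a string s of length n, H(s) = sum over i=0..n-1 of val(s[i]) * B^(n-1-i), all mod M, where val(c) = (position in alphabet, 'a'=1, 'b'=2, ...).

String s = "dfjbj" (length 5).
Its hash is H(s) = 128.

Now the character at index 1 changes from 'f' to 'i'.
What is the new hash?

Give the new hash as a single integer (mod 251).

Answer: 153

Derivation:
val('f') = 6, val('i') = 9
Position k = 1, exponent = n-1-k = 3
B^3 mod M = 7^3 mod 251 = 92
Delta = (9 - 6) * 92 mod 251 = 25
New hash = (128 + 25) mod 251 = 153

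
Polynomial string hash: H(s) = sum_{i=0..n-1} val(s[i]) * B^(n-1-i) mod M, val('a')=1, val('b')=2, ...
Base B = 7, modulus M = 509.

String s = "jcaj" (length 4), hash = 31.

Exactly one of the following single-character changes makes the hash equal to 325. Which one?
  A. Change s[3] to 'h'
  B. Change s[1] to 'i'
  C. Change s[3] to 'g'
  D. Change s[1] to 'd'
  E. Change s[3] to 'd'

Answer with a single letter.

Answer: B

Derivation:
Option A: s[3]='j'->'h', delta=(8-10)*7^0 mod 509 = 507, hash=31+507 mod 509 = 29
Option B: s[1]='c'->'i', delta=(9-3)*7^2 mod 509 = 294, hash=31+294 mod 509 = 325 <-- target
Option C: s[3]='j'->'g', delta=(7-10)*7^0 mod 509 = 506, hash=31+506 mod 509 = 28
Option D: s[1]='c'->'d', delta=(4-3)*7^2 mod 509 = 49, hash=31+49 mod 509 = 80
Option E: s[3]='j'->'d', delta=(4-10)*7^0 mod 509 = 503, hash=31+503 mod 509 = 25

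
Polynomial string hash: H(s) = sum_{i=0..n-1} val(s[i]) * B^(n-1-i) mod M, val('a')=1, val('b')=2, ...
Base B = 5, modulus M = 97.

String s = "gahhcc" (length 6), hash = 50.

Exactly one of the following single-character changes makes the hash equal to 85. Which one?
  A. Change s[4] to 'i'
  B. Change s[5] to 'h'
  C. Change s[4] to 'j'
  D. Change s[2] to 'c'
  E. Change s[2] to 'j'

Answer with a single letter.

Option A: s[4]='c'->'i', delta=(9-3)*5^1 mod 97 = 30, hash=50+30 mod 97 = 80
Option B: s[5]='c'->'h', delta=(8-3)*5^0 mod 97 = 5, hash=50+5 mod 97 = 55
Option C: s[4]='c'->'j', delta=(10-3)*5^1 mod 97 = 35, hash=50+35 mod 97 = 85 <-- target
Option D: s[2]='h'->'c', delta=(3-8)*5^3 mod 97 = 54, hash=50+54 mod 97 = 7
Option E: s[2]='h'->'j', delta=(10-8)*5^3 mod 97 = 56, hash=50+56 mod 97 = 9

Answer: C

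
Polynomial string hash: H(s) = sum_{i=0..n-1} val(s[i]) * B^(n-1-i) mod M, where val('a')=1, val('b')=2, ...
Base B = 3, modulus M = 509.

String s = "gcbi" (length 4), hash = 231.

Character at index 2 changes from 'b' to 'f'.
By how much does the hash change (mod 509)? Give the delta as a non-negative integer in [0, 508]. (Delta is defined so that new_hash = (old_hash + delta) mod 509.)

Answer: 12

Derivation:
Delta formula: (val(new) - val(old)) * B^(n-1-k) mod M
  val('f') - val('b') = 6 - 2 = 4
  B^(n-1-k) = 3^1 mod 509 = 3
  Delta = 4 * 3 mod 509 = 12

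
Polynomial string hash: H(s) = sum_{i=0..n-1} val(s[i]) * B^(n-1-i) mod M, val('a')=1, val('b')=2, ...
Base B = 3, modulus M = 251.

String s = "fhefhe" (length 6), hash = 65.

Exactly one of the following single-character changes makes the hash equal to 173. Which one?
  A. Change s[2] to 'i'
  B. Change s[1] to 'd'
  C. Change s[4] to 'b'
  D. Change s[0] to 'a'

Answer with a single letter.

Option A: s[2]='e'->'i', delta=(9-5)*3^3 mod 251 = 108, hash=65+108 mod 251 = 173 <-- target
Option B: s[1]='h'->'d', delta=(4-8)*3^4 mod 251 = 178, hash=65+178 mod 251 = 243
Option C: s[4]='h'->'b', delta=(2-8)*3^1 mod 251 = 233, hash=65+233 mod 251 = 47
Option D: s[0]='f'->'a', delta=(1-6)*3^5 mod 251 = 40, hash=65+40 mod 251 = 105

Answer: A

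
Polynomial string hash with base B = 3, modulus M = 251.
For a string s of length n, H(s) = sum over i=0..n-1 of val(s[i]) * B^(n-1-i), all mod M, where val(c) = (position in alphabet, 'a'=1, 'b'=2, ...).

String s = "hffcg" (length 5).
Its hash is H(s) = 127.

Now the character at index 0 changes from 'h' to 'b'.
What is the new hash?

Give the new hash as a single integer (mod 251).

Answer: 143

Derivation:
val('h') = 8, val('b') = 2
Position k = 0, exponent = n-1-k = 4
B^4 mod M = 3^4 mod 251 = 81
Delta = (2 - 8) * 81 mod 251 = 16
New hash = (127 + 16) mod 251 = 143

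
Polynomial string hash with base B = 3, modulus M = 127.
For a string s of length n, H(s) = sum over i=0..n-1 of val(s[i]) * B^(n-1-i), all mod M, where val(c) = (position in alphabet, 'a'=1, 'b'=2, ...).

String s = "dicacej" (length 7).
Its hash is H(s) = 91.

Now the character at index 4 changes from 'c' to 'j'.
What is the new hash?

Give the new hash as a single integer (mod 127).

val('c') = 3, val('j') = 10
Position k = 4, exponent = n-1-k = 2
B^2 mod M = 3^2 mod 127 = 9
Delta = (10 - 3) * 9 mod 127 = 63
New hash = (91 + 63) mod 127 = 27

Answer: 27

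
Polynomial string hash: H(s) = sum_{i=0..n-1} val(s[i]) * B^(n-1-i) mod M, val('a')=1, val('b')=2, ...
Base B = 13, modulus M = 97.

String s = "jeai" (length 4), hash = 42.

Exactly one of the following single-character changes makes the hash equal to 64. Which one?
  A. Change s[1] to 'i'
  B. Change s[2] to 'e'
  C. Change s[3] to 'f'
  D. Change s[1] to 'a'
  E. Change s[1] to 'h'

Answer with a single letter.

Answer: E

Derivation:
Option A: s[1]='e'->'i', delta=(9-5)*13^2 mod 97 = 94, hash=42+94 mod 97 = 39
Option B: s[2]='a'->'e', delta=(5-1)*13^1 mod 97 = 52, hash=42+52 mod 97 = 94
Option C: s[3]='i'->'f', delta=(6-9)*13^0 mod 97 = 94, hash=42+94 mod 97 = 39
Option D: s[1]='e'->'a', delta=(1-5)*13^2 mod 97 = 3, hash=42+3 mod 97 = 45
Option E: s[1]='e'->'h', delta=(8-5)*13^2 mod 97 = 22, hash=42+22 mod 97 = 64 <-- target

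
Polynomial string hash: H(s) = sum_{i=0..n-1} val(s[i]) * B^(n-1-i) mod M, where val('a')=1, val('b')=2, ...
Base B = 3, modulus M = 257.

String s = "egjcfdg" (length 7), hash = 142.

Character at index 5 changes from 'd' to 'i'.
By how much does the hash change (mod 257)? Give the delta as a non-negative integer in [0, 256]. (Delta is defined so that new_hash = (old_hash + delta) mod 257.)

Answer: 15

Derivation:
Delta formula: (val(new) - val(old)) * B^(n-1-k) mod M
  val('i') - val('d') = 9 - 4 = 5
  B^(n-1-k) = 3^1 mod 257 = 3
  Delta = 5 * 3 mod 257 = 15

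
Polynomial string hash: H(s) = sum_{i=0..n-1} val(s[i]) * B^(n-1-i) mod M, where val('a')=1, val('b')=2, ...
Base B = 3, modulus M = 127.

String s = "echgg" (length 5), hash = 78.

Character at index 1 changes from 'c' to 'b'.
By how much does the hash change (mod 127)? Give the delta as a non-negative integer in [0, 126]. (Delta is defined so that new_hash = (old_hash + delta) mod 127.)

Answer: 100

Derivation:
Delta formula: (val(new) - val(old)) * B^(n-1-k) mod M
  val('b') - val('c') = 2 - 3 = -1
  B^(n-1-k) = 3^3 mod 127 = 27
  Delta = -1 * 27 mod 127 = 100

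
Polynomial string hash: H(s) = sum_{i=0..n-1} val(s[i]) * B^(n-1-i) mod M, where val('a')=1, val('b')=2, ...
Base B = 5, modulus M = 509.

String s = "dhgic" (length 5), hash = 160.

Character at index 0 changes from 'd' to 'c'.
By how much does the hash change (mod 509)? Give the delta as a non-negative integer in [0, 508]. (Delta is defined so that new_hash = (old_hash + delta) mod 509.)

Answer: 393

Derivation:
Delta formula: (val(new) - val(old)) * B^(n-1-k) mod M
  val('c') - val('d') = 3 - 4 = -1
  B^(n-1-k) = 5^4 mod 509 = 116
  Delta = -1 * 116 mod 509 = 393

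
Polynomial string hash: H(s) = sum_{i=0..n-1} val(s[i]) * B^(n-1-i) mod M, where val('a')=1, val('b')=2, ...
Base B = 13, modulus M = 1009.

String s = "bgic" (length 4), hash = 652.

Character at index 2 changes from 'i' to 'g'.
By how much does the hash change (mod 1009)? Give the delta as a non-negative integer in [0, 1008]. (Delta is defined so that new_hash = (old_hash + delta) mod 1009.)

Answer: 983

Derivation:
Delta formula: (val(new) - val(old)) * B^(n-1-k) mod M
  val('g') - val('i') = 7 - 9 = -2
  B^(n-1-k) = 13^1 mod 1009 = 13
  Delta = -2 * 13 mod 1009 = 983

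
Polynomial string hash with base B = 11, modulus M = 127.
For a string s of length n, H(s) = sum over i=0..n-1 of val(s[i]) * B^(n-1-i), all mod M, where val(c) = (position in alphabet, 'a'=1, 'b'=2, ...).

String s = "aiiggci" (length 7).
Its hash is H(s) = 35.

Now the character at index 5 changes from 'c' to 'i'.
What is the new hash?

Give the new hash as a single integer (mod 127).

Answer: 101

Derivation:
val('c') = 3, val('i') = 9
Position k = 5, exponent = n-1-k = 1
B^1 mod M = 11^1 mod 127 = 11
Delta = (9 - 3) * 11 mod 127 = 66
New hash = (35 + 66) mod 127 = 101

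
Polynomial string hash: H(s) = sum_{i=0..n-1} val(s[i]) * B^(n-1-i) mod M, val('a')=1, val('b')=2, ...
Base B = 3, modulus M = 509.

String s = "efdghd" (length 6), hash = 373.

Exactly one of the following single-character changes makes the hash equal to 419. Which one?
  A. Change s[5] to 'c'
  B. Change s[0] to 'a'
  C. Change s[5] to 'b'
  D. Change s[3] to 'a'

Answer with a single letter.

Answer: B

Derivation:
Option A: s[5]='d'->'c', delta=(3-4)*3^0 mod 509 = 508, hash=373+508 mod 509 = 372
Option B: s[0]='e'->'a', delta=(1-5)*3^5 mod 509 = 46, hash=373+46 mod 509 = 419 <-- target
Option C: s[5]='d'->'b', delta=(2-4)*3^0 mod 509 = 507, hash=373+507 mod 509 = 371
Option D: s[3]='g'->'a', delta=(1-7)*3^2 mod 509 = 455, hash=373+455 mod 509 = 319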